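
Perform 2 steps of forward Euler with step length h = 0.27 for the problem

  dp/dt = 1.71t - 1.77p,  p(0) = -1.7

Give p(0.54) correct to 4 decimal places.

-0.3387

Euler: p_{n+1} = p_n + h·f(t_n, p_n).
t=0.000000, p=-1.700000: f=3.009000 → p ← -1.700000 + 0.27·3.009000 = -0.887570
t=0.270000, p=-0.887570: f=2.032699 → p ← -0.887570 + 0.27·2.032699 = -0.338741
p(0.54) ≈ -0.3387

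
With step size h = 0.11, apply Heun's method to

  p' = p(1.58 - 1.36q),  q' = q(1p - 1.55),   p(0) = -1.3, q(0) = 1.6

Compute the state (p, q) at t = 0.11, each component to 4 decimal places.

-1.2631, 1.1822

Heun on (p,q): k1 = f(t_n, state_n); k2 = f(t_n + h, state_n + h·k1); state_{n+1} = state_n + (h/2)·(k1 + k2).
0.000000: (-1.300000, 1.600000)
  k1 = (0.774800, -4.560000)
  predictor → (-1.214772, 1.098400)
  k2 = (-0.104684, -3.036826)
  → (-1.263144, 1.182175)
(p(0.11), q(0.11)) ≈ (-1.2631, 1.1822)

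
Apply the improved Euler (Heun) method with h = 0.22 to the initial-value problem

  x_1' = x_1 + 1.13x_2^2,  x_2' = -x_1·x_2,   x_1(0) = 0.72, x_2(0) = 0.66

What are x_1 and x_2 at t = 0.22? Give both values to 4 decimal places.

Heun on (x_1,x_2): k1 = f(t_n, state_n); k2 = f(t_n + h, state_n + h·k1); state_{n+1} = state_n + (h/2)·(k1 + k2).
0.000000: (0.720000, 0.660000)
  k1 = (1.212228, -0.475200)
  predictor → (0.986690, 0.555456)
  k2 = (1.335331, -0.548063)
  → (1.000231, 0.547441)
(x_1(0.22), x_2(0.22)) ≈ (1.0002, 0.5474)

1.0002, 0.5474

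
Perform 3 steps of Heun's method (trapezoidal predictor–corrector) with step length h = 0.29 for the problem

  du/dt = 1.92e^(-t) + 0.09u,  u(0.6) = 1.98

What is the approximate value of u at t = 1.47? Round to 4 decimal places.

Heun: k1 = f(t_n, u_n); k2 = f(t_n + h, u_n + h·k1); u_{n+1} = u_n + (h/2)·(k1 + k2).
t=0.600000, u=1.980000:
  k1 = f(0.600000, 1.980000) = 1.231918
  k2 = f(0.890000, 2.337256) = 0.998812
  u ← 1.980000 + (0.29/2)·(1.231918 + 0.998812) = 2.303456
t=0.890000, u=2.303456:
  k1 = f(0.890000, 2.303456) = 0.995770
  k2 = f(1.180000, 2.592229) = 0.823276
  u ← 2.303456 + (0.29/2)·(0.995770 + 0.823276) = 2.567218
t=1.180000, u=2.567218:
  k1 = f(1.180000, 2.567218) = 0.821025
  k2 = f(1.470000, 2.805315) = 0.693935
  u ← 2.567218 + (0.29/2)·(0.821025 + 0.693935) = 2.786887
u(1.47) ≈ 2.7869

2.7869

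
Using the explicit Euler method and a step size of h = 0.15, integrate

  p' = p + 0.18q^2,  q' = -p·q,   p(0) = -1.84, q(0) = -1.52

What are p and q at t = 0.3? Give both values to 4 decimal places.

Euler on (p,q): p_{n+1} = p_n + h·p', q_{n+1} = q_n + h·q'.
0.000000: (-1.840000, -1.520000); f=(-1.424128, -2.796800) → (-2.053619, -1.939520)
0.150000: (-2.053619, -1.939520); f=(-1.376506, -3.983036) → (-2.260095, -2.536975)
(p(0.3), q(0.3)) ≈ (-2.2601, -2.5370)

-2.2601, -2.5370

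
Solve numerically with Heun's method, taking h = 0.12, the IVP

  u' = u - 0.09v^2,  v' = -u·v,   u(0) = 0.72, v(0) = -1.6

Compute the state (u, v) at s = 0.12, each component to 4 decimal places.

0.7846, -1.4626

Heun on (u,v): k1 = f(s_n, state_n); k2 = f(s_n + h, state_n + h·k1); state_{n+1} = state_n + (h/2)·(k1 + k2).
0.000000: (0.720000, -1.600000)
  k1 = (0.489600, 1.152000)
  predictor → (0.778752, -1.461760)
  k2 = (0.586445, 1.138349)
  → (0.784563, -1.462579)
(u(0.12), v(0.12)) ≈ (0.7846, -1.4626)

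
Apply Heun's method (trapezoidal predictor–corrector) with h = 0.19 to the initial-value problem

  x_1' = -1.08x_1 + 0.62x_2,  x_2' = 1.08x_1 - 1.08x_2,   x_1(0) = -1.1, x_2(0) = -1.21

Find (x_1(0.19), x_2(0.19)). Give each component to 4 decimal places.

Heun on (x_1,x_2): k1 = f(t_n, state_n); k2 = f(t_n + h, state_n + h·k1); state_{n+1} = state_n + (h/2)·(k1 + k2).
0.000000: (-1.100000, -1.210000)
  k1 = (0.437800, 0.118800)
  predictor → (-1.016818, -1.187428)
  k2 = (0.361958, 0.184259)
  → (-1.024023, -1.181209)
(x_1(0.19), x_2(0.19)) ≈ (-1.0240, -1.1812)

-1.0240, -1.1812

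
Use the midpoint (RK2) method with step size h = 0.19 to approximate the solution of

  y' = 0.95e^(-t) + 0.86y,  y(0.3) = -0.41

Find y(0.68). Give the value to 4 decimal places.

Midpoint: k1 = f(t_n, y_n); k2 = f(t_n + h/2, y_n + (h/2)·k1); y_{n+1} = y_n + h·k2.
t=0.300000, y=-0.410000:
  k1 = f(0.300000, -0.410000) = 0.351177
  k2 = f(0.395000, -0.376638) = 0.316087
  y ← -0.410000 + 0.19·0.316087 = -0.349943
t=0.490000, y=-0.349943:
  k1 = f(0.490000, -0.349943) = 0.281044
  k2 = f(0.585000, -0.323244) = 0.251260
  y ← -0.349943 + 0.19·0.251260 = -0.302204
y(0.68) ≈ -0.3022

-0.3022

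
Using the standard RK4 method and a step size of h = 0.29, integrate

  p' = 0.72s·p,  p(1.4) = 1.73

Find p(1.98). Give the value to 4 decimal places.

RK4: k1 = f(s_n, p_n); k2 = f(s_n + h/2, p_n + (h/2)·k1); k3 = f(s_n + h/2, p_n + (h/2)·k2); k4 = f(s_n + h, p_n + h·k3); p_{n+1} = p_n + (h/6)·(k1 + 2k2 + 2k3 + k4).
s=1.400000, p=1.730000:
  k1 = f(1.400000, 1.730000) = 1.743840
  k2 = f(1.545000, 1.982857) = 2.205730
  k3 = f(1.545000, 2.049831) = 2.280232
  k4 = f(1.690000, 2.391267) = 2.909694
  p ← 1.730000 + (0.29/6)·(k1 + 2k2 + 2k3 + k4) = 2.388564
s=1.690000, p=2.388564:
  k1 = f(1.690000, 2.388564) = 2.906404
  k2 = f(1.835000, 2.809992) = 3.712562
  k3 = f(1.835000, 2.926885) = 3.867001
  k4 = f(1.980000, 3.509994) = 5.003847
  p ← 2.388564 + (0.29/6)·(k1 + 2k2 + 2k3 + k4) = 3.503584
p(1.98) ≈ 3.5036

3.5036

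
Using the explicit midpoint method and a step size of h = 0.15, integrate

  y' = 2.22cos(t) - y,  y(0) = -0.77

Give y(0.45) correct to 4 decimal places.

Midpoint: k1 = f(t_n, y_n); k2 = f(t_n + h/2, y_n + (h/2)·k1); y_{n+1} = y_n + h·k2.
t=0.000000, y=-0.770000:
  k1 = f(0.000000, -0.770000) = 2.990000
  k2 = f(0.075000, -0.545750) = 2.759509
  y ← -0.770000 + 0.15·2.759509 = -0.356074
t=0.150000, y=-0.356074:
  k1 = f(0.150000, -0.356074) = 2.551145
  k2 = f(0.225000, -0.164738) = 2.328781
  y ← -0.356074 + 0.15·2.328781 = -0.006757
t=0.300000, y=-0.006757:
  k1 = f(0.300000, -0.006757) = 2.127604
  k2 = f(0.375000, 0.152814) = 1.912913
  y ← -0.006757 + 0.15·1.912913 = 0.280180
y(0.45) ≈ 0.2802

0.2802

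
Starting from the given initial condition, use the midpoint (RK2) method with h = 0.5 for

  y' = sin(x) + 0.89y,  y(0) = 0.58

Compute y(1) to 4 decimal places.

1.9679

Midpoint: k1 = f(x_n, y_n); k2 = f(x_n + h/2, y_n + (h/2)·k1); y_{n+1} = y_n + h·k2.
x=0.000000, y=0.580000:
  k1 = f(0.000000, 0.580000) = 0.516200
  k2 = f(0.250000, 0.709050) = 0.878458
  y ← 0.580000 + 0.5·0.878458 = 1.019229
x=0.500000, y=1.019229:
  k1 = f(0.500000, 1.019229) = 1.386540
  k2 = f(0.750000, 1.365864) = 1.897258
  y ← 1.019229 + 0.5·1.897258 = 1.967858
y(1) ≈ 1.9679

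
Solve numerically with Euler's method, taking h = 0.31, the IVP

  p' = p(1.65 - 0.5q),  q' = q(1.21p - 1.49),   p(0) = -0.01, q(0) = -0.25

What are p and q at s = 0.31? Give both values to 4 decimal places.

Euler on (p,q): p_{n+1} = p_n + h·p', q_{n+1} = q_n + h·q'.
0.000000: (-0.010000, -0.250000); f=(-0.017750, 0.375525) → (-0.015502, -0.133587)
(p(0.31), q(0.31)) ≈ (-0.0155, -0.1336)

-0.0155, -0.1336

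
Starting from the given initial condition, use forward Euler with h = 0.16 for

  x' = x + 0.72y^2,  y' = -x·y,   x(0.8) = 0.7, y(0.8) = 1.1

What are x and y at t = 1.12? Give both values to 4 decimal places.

Euler on (x,y): x_{n+1} = x_n + h·x', y_{n+1} = y_n + h·y'.
0.800000: (0.700000, 1.100000); f=(1.571200, -0.770000) → (0.951392, 0.976800)
0.960000: (0.951392, 0.976800); f=(1.638372, -0.929320) → (1.213531, 0.828109)
(x(1.12), y(1.12)) ≈ (1.2135, 0.8281)

1.2135, 0.8281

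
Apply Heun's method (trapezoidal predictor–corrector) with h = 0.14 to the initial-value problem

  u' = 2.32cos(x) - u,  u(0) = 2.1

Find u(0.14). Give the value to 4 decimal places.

Heun: k1 = f(x_n, u_n); k2 = f(x_n + h, u_n + h·k1); u_{n+1} = u_n + (h/2)·(k1 + k2).
x=0.000000, u=2.100000:
  k1 = f(0.000000, 2.100000) = 0.220000
  k2 = f(0.140000, 2.130800) = 0.166501
  u ← 2.100000 + (0.14/2)·(0.220000 + 0.166501) = 2.127055
u(0.14) ≈ 2.1271

2.1271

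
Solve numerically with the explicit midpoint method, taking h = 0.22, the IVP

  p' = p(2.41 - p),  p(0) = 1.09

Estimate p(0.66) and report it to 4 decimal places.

1.9328

Midpoint: k1 = f(t_n, p_n); k2 = f(t_n + h/2, p_n + (h/2)·k1); p_{n+1} = p_n + h·k2.
t=0.000000, p=1.090000:
  k1 = f(0.000000, 1.090000) = 1.438800
  k2 = f(0.110000, 1.248268) = 1.450153
  p ← 1.090000 + 0.22·1.450153 = 1.409034
t=0.220000, p=1.409034:
  k1 = f(0.220000, 1.409034) = 1.410395
  k2 = f(0.330000, 1.564177) = 1.323017
  p ← 1.409034 + 0.22·1.323017 = 1.700097
t=0.440000, p=1.700097:
  k1 = f(0.440000, 1.700097) = 1.206904
  k2 = f(0.550000, 1.832857) = 1.057821
  p ← 1.700097 + 0.22·1.057821 = 1.932818
p(0.66) ≈ 1.9328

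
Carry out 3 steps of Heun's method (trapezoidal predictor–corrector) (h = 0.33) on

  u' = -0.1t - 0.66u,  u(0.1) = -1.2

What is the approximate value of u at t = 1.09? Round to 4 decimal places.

-0.6760

Heun: k1 = f(t_n, u_n); k2 = f(t_n + h, u_n + h·k1); u_{n+1} = u_n + (h/2)·(k1 + k2).
t=0.100000, u=-1.200000:
  k1 = f(0.100000, -1.200000) = 0.782000
  k2 = f(0.430000, -0.941940) = 0.578680
  u ← -1.200000 + (0.33/2)·(0.782000 + 0.578680) = -0.975488
t=0.430000, u=-0.975488:
  k1 = f(0.430000, -0.975488) = 0.600822
  k2 = f(0.760000, -0.777217) = 0.436963
  u ← -0.975488 + (0.33/2)·(0.600822 + 0.436963) = -0.804253
t=0.760000, u=-0.804253:
  k1 = f(0.760000, -0.804253) = 0.454807
  k2 = f(1.090000, -0.654167) = 0.322750
  u ← -0.804253 + (0.33/2)·(0.454807 + 0.322750) = -0.675956
u(1.09) ≈ -0.6760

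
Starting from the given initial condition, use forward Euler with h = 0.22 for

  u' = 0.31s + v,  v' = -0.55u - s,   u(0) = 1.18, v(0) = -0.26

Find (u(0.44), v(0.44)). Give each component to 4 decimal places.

Euler on (u,v): u_{n+1} = u_n + h·u', v_{n+1} = v_n + h·v'.
0.000000: (1.180000, -0.260000); f=(-0.260000, -0.649000) → (1.122800, -0.402780)
0.220000: (1.122800, -0.402780); f=(-0.334580, -0.837540) → (1.049192, -0.587039)
(u(0.44), v(0.44)) ≈ (1.0492, -0.5870)

1.0492, -0.5870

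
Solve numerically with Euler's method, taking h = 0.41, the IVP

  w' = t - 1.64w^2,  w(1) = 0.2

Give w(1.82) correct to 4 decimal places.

0.9326

Euler: w_{n+1} = w_n + h·f(t_n, w_n).
t=1.000000, w=0.200000: f=0.934400 → w ← 0.200000 + 0.41·0.934400 = 0.583104
t=1.410000, w=0.583104: f=0.852383 → w ← 0.583104 + 0.41·0.852383 = 0.932581
w(1.82) ≈ 0.9326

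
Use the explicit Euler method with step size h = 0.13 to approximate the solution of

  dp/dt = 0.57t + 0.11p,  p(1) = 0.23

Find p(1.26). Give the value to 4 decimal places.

Euler: p_{n+1} = p_n + h·f(t_n, p_n).
t=1.000000, p=0.230000: f=0.595300 → p ← 0.230000 + 0.13·0.595300 = 0.307389
t=1.130000, p=0.307389: f=0.677913 → p ← 0.307389 + 0.13·0.677913 = 0.395518
p(1.26) ≈ 0.3955

0.3955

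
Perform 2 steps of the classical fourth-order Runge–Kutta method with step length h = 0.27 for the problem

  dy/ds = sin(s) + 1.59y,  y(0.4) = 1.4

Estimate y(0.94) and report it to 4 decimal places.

3.8021

RK4: k1 = f(s_n, y_n); k2 = f(s_n + h/2, y_n + (h/2)·k1); k3 = f(s_n + h/2, y_n + (h/2)·k2); k4 = f(s_n + h, y_n + h·k3); y_{n+1} = y_n + (h/6)·(k1 + 2k2 + 2k3 + k4).
s=0.400000, y=1.400000:
  k1 = f(0.400000, 1.400000) = 2.615418
  k2 = f(0.535000, 1.753081) = 3.297241
  k3 = f(0.535000, 1.845127) = 3.443594
  k4 = f(0.670000, 2.329770) = 4.325321
  y ← 1.400000 + (0.27/6)·(k1 + 2k2 + 2k3 + k4) = 2.319008
s=0.670000, y=2.319008:
  k1 = f(0.670000, 2.319008) = 4.308209
  k2 = f(0.805000, 2.900617) = 5.332811
  k3 = f(0.805000, 3.038938) = 5.552742
  k4 = f(0.940000, 3.818249) = 6.878573
  y ← 2.319008 + (0.27/6)·(k1 + 2k2 + 2k3 + k4) = 3.802113
y(0.94) ≈ 3.8021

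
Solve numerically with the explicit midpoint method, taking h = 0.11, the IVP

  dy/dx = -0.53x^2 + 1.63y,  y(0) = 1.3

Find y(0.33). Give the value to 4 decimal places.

Midpoint: k1 = f(x_n, y_n); k2 = f(x_n + h/2, y_n + (h/2)·k1); y_{n+1} = y_n + h·k2.
x=0.000000, y=1.300000:
  k1 = f(0.000000, 1.300000) = 2.119000
  k2 = f(0.055000, 1.416545) = 2.307365
  y ← 1.300000 + 0.11·2.307365 = 1.553810
x=0.110000, y=1.553810:
  k1 = f(0.110000, 1.553810) = 2.526298
  k2 = f(0.165000, 1.692757) = 2.744764
  y ← 1.553810 + 0.11·2.744764 = 1.855734
x=0.220000, y=1.855734:
  k1 = f(0.220000, 1.855734) = 2.999195
  k2 = f(0.275000, 2.020690) = 3.253643
  y ← 1.855734 + 0.11·3.253643 = 2.213635
y(0.33) ≈ 2.2136

2.2136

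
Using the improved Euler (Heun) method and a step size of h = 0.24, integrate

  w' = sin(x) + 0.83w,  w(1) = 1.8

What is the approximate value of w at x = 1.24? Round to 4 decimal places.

2.4289

Heun: k1 = f(x_n, w_n); k2 = f(x_n + h, w_n + h·k1); w_{n+1} = w_n + (h/2)·(k1 + k2).
x=1.000000, w=1.800000:
  k1 = f(1.000000, 1.800000) = 2.335471
  k2 = f(1.240000, 2.360513) = 2.905010
  w ← 1.800000 + (0.24/2)·(2.335471 + 2.905010) = 2.428858
w(1.24) ≈ 2.4289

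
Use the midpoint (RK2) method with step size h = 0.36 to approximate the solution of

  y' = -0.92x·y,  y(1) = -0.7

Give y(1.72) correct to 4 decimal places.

Midpoint: k1 = f(x_n, y_n); k2 = f(x_n + h/2, y_n + (h/2)·k1); y_{n+1} = y_n + h·k2.
x=1.000000, y=-0.700000:
  k1 = f(1.000000, -0.700000) = 0.644000
  k2 = f(1.180000, -0.584080) = 0.634077
  y ← -0.700000 + 0.36·0.634077 = -0.471732
x=1.360000, y=-0.471732:
  k1 = f(1.360000, -0.471732) = 0.590231
  k2 = f(1.540000, -0.365491) = 0.517827
  y ← -0.471732 + 0.36·0.517827 = -0.285314
y(1.72) ≈ -0.2853

-0.2853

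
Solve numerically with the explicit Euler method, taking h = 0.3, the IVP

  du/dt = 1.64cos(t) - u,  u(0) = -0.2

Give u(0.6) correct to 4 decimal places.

0.7164

Euler: u_{n+1} = u_n + h·f(t_n, u_n).
t=0.000000, u=-0.200000: f=1.840000 → u ← -0.200000 + 0.3·1.840000 = 0.352000
t=0.300000, u=0.352000: f=1.214752 → u ← 0.352000 + 0.3·1.214752 = 0.716426
u(0.6) ≈ 0.7164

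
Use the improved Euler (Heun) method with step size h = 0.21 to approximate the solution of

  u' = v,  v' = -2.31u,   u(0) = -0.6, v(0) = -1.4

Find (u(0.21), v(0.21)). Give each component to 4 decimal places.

Heun on (u,v): k1 = f(t_n, state_n); k2 = f(t_n + h, state_n + h·k1); state_{n+1} = state_n + (h/2)·(k1 + k2).
0.000000: (-0.600000, -1.400000)
  k1 = (-1.400000, 1.386000)
  predictor → (-0.894000, -1.108940)
  k2 = (-1.108940, 2.065140)
  → (-0.863439, -1.037630)
(u(0.21), v(0.21)) ≈ (-0.8634, -1.0376)

-0.8634, -1.0376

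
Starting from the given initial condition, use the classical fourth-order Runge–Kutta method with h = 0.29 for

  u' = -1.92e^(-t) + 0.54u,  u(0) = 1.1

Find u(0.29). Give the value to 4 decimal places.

RK4: k1 = f(t_n, u_n); k2 = f(t_n + h/2, u_n + (h/2)·k1); k3 = f(t_n + h/2, u_n + (h/2)·k2); k4 = f(t_n + h, u_n + h·k3); u_{n+1} = u_n + (h/6)·(k1 + 2k2 + 2k3 + k4).
t=0.000000, u=1.100000:
  k1 = f(0.000000, 1.100000) = -1.326000
  k2 = f(0.145000, 0.907730) = -1.170669
  k3 = f(0.145000, 0.930253) = -1.158506
  k4 = f(0.290000, 0.764033) = -1.024088
  u ← 1.100000 + (0.29/6)·(k1 + 2k2 + 2k3 + k4) = 0.761259
u(0.29) ≈ 0.7613

0.7613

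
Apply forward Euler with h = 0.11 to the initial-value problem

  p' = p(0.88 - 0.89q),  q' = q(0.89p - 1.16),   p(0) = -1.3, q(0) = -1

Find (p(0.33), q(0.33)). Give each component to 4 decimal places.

Euler on (p,q): p_{n+1} = p_n + h·p', q_{n+1} = q_n + h·q'.
0.000000: (-1.300000, -1.000000); f=(-2.301000, 2.317000) → (-1.553110, -0.745130)
0.110000: (-1.553110, -0.745130); f=(-2.396706, 1.894320) → (-1.816748, -0.536755)
0.220000: (-1.816748, -0.536755); f=(-2.466620, 1.490517) → (-2.088076, -0.372798)
(p(0.33), q(0.33)) ≈ (-2.0881, -0.3728)

-2.0881, -0.3728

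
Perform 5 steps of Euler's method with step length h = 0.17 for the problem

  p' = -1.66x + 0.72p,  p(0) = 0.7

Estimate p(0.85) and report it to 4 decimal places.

0.7048

Euler: p_{n+1} = p_n + h·f(x_n, p_n).
x=0.000000, p=0.700000: f=0.504000 → p ← 0.700000 + 0.17·0.504000 = 0.785680
x=0.170000, p=0.785680: f=0.283490 → p ← 0.785680 + 0.17·0.283490 = 0.833873
x=0.340000, p=0.833873: f=0.035989 → p ← 0.833873 + 0.17·0.035989 = 0.839991
x=0.510000, p=0.839991: f=-0.241806 → p ← 0.839991 + 0.17·(-0.241806) = 0.798884
x=0.680000, p=0.798884: f=-0.553603 → p ← 0.798884 + 0.17·(-0.553603) = 0.704772
p(0.85) ≈ 0.7048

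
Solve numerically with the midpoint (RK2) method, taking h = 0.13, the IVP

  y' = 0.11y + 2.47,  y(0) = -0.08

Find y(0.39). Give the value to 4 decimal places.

0.9007

Midpoint: k1 = f(t_n, y_n); k2 = f(t_n + h/2, y_n + (h/2)·k1); y_{n+1} = y_n + h·k2.
t=0.000000, y=-0.080000:
  k1 = f(0.000000, -0.080000) = 2.461200
  k2 = f(0.065000, 0.079978) = 2.478798
  y ← -0.080000 + 0.13·2.478798 = 0.242244
t=0.130000, y=0.242244:
  k1 = f(0.130000, 0.242244) = 2.496647
  k2 = f(0.195000, 0.404526) = 2.514498
  y ← 0.242244 + 0.13·2.514498 = 0.569128
t=0.260000, y=0.569128:
  k1 = f(0.260000, 0.569128) = 2.532604
  k2 = f(0.325000, 0.733748) = 2.550712
  y ← 0.569128 + 0.13·2.550712 = 0.900721
y(0.39) ≈ 0.9007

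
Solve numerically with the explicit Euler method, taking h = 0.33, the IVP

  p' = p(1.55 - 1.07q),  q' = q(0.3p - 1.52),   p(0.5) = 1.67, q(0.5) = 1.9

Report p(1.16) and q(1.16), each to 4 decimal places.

Euler on (p,q): p_{n+1} = p_n + h·p', q_{n+1} = q_n + h·q'.
0.500000: (1.670000, 1.900000); f=(-0.806610, -1.936100) → (1.403819, 1.261087)
0.830000: (1.403819, 1.261087); f=(0.281658, -1.385751) → (1.496766, 0.803789)
(p(1.16), q(1.16)) ≈ (1.4968, 0.8038)

1.4968, 0.8038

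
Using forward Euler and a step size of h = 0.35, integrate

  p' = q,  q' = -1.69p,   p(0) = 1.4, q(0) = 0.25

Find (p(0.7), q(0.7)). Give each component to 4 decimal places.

1.2852, -1.4580

Euler on (p,q): p_{n+1} = p_n + h·p', q_{n+1} = q_n + h·q'.
0.000000: (1.400000, 0.250000); f=(0.250000, -2.366000) → (1.487500, -0.578100)
0.350000: (1.487500, -0.578100); f=(-0.578100, -2.513875) → (1.285165, -1.457956)
(p(0.7), q(0.7)) ≈ (1.2852, -1.4580)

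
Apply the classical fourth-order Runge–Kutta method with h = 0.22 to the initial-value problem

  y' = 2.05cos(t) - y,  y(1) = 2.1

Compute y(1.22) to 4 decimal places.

1.8635

RK4: k1 = f(t_n, y_n); k2 = f(t_n + h/2, y_n + (h/2)·k1); k3 = f(t_n + h/2, y_n + (h/2)·k2); k4 = f(t_n + h, y_n + h·k3); y_{n+1} = y_n + (h/6)·(k1 + 2k2 + 2k3 + k4).
t=1.000000, y=2.100000:
  k1 = f(1.000000, 2.100000) = -0.992380
  k2 = f(1.110000, 1.990838) = -1.079282
  k3 = f(1.110000, 1.981279) = -1.069723
  k4 = f(1.220000, 1.864661) = -1.160187
  y ← 2.100000 + (0.22/6)·(k1 + 2k2 + 2k3 + k4) = 1.863479
y(1.22) ≈ 1.8635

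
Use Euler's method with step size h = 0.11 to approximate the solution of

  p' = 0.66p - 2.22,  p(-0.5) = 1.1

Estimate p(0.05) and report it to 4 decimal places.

Euler: p_{n+1} = p_n + h·f(t_n, p_n).
t=-0.500000, p=1.100000: f=-1.494000 → p ← 1.100000 + 0.11·(-1.494000) = 0.935660
t=-0.390000, p=0.935660: f=-1.602464 → p ← 0.935660 + 0.11·(-1.602464) = 0.759389
t=-0.280000, p=0.759389: f=-1.718803 → p ← 0.759389 + 0.11·(-1.718803) = 0.570321
t=-0.170000, p=0.570321: f=-1.843588 → p ← 0.570321 + 0.11·(-1.843588) = 0.367526
t=-0.060000, p=0.367526: f=-1.977433 → p ← 0.367526 + 0.11·(-1.977433) = 0.150008
p(0.05) ≈ 0.1500

0.1500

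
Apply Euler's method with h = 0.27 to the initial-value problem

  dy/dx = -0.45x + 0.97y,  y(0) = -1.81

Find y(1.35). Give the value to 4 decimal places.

Euler: y_{n+1} = y_n + h·f(x_n, y_n).
x=0.000000, y=-1.810000: f=-1.755700 → y ← -1.810000 + 0.27·(-1.755700) = -2.284039
x=0.270000, y=-2.284039: f=-2.337018 → y ← -2.284039 + 0.27·(-2.337018) = -2.915034
x=0.540000, y=-2.915034: f=-3.070583 → y ← -2.915034 + 0.27·(-3.070583) = -3.744091
x=0.810000, y=-3.744091: f=-3.996268 → y ← -3.744091 + 0.27·(-3.996268) = -4.823084
x=1.080000, y=-4.823084: f=-5.164391 → y ← -4.823084 + 0.27·(-5.164391) = -6.217469
y(1.35) ≈ -6.2175

-6.2175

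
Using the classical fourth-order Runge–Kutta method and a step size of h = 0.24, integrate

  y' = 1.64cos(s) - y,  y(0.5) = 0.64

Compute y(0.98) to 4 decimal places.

RK4: k1 = f(s_n, y_n); k2 = f(s_n + h/2, y_n + (h/2)·k1); k3 = f(s_n + h/2, y_n + (h/2)·k2); k4 = f(s_n + h, y_n + h·k3); y_{n+1} = y_n + (h/6)·(k1 + 2k2 + 2k3 + k4).
s=0.500000, y=0.640000:
  k1 = f(0.500000, 0.640000) = 0.799235
  k2 = f(0.620000, 0.735908) = 0.598852
  k3 = f(0.620000, 0.711862) = 0.622898
  k4 = f(0.740000, 0.789496) = 0.421593
  y ← 0.640000 + (0.24/6)·(k1 + 2k2 + 2k3 + k4) = 0.786573
s=0.740000, y=0.786573:
  k1 = f(0.740000, 0.786573) = 0.424515
  k2 = f(0.860000, 0.837515) = 0.232482
  k3 = f(0.860000, 0.814471) = 0.255526
  k4 = f(0.980000, 0.847900) = 0.065617
  y ← 0.786573 + (0.24/6)·(k1 + 2k2 + 2k3 + k4) = 0.845219
y(0.98) ≈ 0.8452

0.8452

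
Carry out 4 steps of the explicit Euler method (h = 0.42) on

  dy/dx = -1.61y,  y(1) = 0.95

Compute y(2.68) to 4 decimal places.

0.0104

Euler: y_{n+1} = y_n + h·f(x_n, y_n).
x=1.000000, y=0.950000: f=-1.529500 → y ← 0.950000 + 0.42·(-1.529500) = 0.307610
x=1.420000, y=0.307610: f=-0.495252 → y ← 0.307610 + 0.42·(-0.495252) = 0.099604
x=1.840000, y=0.099604: f=-0.160363 → y ← 0.099604 + 0.42·(-0.160363) = 0.032252
x=2.260000, y=0.032252: f=-0.051925 → y ← 0.032252 + 0.42·(-0.051925) = 0.010443
y(2.68) ≈ 0.0104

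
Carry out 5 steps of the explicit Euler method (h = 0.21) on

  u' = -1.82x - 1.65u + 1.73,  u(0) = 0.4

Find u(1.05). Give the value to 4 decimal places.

0.4018

Euler: u_{n+1} = u_n + h·f(x_n, u_n).
x=0.000000, u=0.400000: f=1.070000 → u ← 0.400000 + 0.21·1.070000 = 0.624700
x=0.210000, u=0.624700: f=0.317045 → u ← 0.624700 + 0.21·0.317045 = 0.691279
x=0.420000, u=0.691279: f=-0.175011 → u ← 0.691279 + 0.21·(-0.175011) = 0.654527
x=0.630000, u=0.654527: f=-0.496570 → u ← 0.654527 + 0.21·(-0.496570) = 0.550247
x=0.840000, u=0.550247: f=-0.706708 → u ← 0.550247 + 0.21·(-0.706708) = 0.401839
u(1.05) ≈ 0.4018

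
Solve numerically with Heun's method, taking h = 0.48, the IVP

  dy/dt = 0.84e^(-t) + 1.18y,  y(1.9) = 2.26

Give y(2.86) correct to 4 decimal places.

Heun: k1 = f(t_n, y_n); k2 = f(t_n + h, y_n + h·k1); y_{n+1} = y_n + (h/2)·(k1 + k2).
t=1.900000, y=2.260000:
  k1 = f(1.900000, 2.260000) = 2.792438
  k2 = f(2.380000, 3.600370) = 4.326179
  y ← 2.260000 + (0.48/2)·(2.792438 + 4.326179) = 3.968468
t=2.380000, y=3.968468:
  k1 = f(2.380000, 3.968468) = 4.760535
  k2 = f(2.860000, 6.253525) = 7.427265
  y ← 3.968468 + (0.48/2)·(4.760535 + 7.427265) = 6.893540
y(2.86) ≈ 6.8935

6.8935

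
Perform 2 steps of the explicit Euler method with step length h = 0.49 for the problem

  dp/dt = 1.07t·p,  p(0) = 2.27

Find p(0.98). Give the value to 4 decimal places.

2.8532

Euler: p_{n+1} = p_n + h·f(t_n, p_n).
t=0.000000, p=2.270000: f=0.000000 → p ← 2.270000 + 0.49·0.000000 = 2.270000
t=0.490000, p=2.270000: f=1.190161 → p ← 2.270000 + 0.49·1.190161 = 2.853179
p(0.98) ≈ 2.8532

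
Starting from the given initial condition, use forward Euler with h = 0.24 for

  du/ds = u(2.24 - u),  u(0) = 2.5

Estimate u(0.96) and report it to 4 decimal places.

Euler: u_{n+1} = u_n + h·f(s_n, u_n).
s=0.000000, u=2.500000: f=-0.650000 → u ← 2.500000 + 0.24·(-0.650000) = 2.344000
s=0.240000, u=2.344000: f=-0.243776 → u ← 2.344000 + 0.24·(-0.243776) = 2.285494
s=0.480000, u=2.285494: f=-0.103976 → u ← 2.285494 + 0.24·(-0.103976) = 2.260540
s=0.720000, u=2.260540: f=-0.046431 → u ← 2.260540 + 0.24·(-0.046431) = 2.249396
u(0.96) ≈ 2.2494

2.2494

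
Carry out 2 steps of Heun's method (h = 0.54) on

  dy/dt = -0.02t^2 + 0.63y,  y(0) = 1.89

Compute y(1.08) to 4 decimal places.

Heun: k1 = f(t_n, y_n); k2 = f(t_n + h, y_n + h·k1); y_{n+1} = y_n + (h/2)·(k1 + k2).
t=0.000000, y=1.890000:
  k1 = f(0.000000, 1.890000) = 1.190700
  k2 = f(0.540000, 2.532978) = 1.589944
  y ← 1.890000 + (0.54/2)·(1.190700 + 1.589944) = 2.640774
t=0.540000, y=2.640774:
  k1 = f(0.540000, 2.640774) = 1.657856
  k2 = f(1.080000, 3.536016) = 2.204362
  y ← 2.640774 + (0.54/2)·(1.657856 + 2.204362) = 3.683573
y(1.08) ≈ 3.6836

3.6836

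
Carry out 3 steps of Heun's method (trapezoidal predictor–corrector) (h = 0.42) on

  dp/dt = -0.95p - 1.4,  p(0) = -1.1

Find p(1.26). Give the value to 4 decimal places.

-1.3559

Heun: k1 = f(t_n, p_n); k2 = f(t_n + h, p_n + h·k1); p_{n+1} = p_n + (h/2)·(k1 + k2).
t=0.000000, p=-1.100000:
  k1 = f(0.000000, -1.100000) = -0.355000
  k2 = f(0.420000, -1.249100) = -0.213355
  p ← -1.100000 + (0.42/2)·(-0.355000 + (-0.213355)) = -1.219355
t=0.420000, p=-1.219355:
  k1 = f(0.420000, -1.219355) = -0.241613
  k2 = f(0.840000, -1.320832) = -0.145210
  p ← -1.219355 + (0.42/2)·(-0.241613 + (-0.145210)) = -1.300587
t=0.840000, p=-1.300587:
  k1 = f(0.840000, -1.300587) = -0.164442
  k2 = f(1.260000, -1.369653) = -0.098830
  p ← -1.300587 + (0.42/2)·(-0.164442 + (-0.098830)) = -1.355874
p(1.26) ≈ -1.3559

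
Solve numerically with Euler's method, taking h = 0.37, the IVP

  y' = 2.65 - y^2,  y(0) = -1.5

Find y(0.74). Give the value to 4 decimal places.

-1.0478

Euler: y_{n+1} = y_n + h·f(x_n, y_n).
x=0.000000, y=-1.500000: f=0.400000 → y ← -1.500000 + 0.37·0.400000 = -1.352000
x=0.370000, y=-1.352000: f=0.822096 → y ← -1.352000 + 0.37·0.822096 = -1.047824
y(0.74) ≈ -1.0478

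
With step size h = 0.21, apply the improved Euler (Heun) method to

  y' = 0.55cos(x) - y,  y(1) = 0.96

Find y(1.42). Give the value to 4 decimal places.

Heun: k1 = f(x_n, y_n); k2 = f(x_n + h, y_n + h·k1); y_{n+1} = y_n + (h/2)·(k1 + k2).
x=1.000000, y=0.960000:
  k1 = f(1.000000, 0.960000) = -0.662834
  k2 = f(1.210000, 0.820805) = -0.626644
  y ← 0.960000 + (0.21/2)·(-0.662834 + (-0.626644)) = 0.824605
x=1.210000, y=0.824605:
  k1 = f(1.210000, 0.824605) = -0.630444
  k2 = f(1.420000, 0.692212) = -0.609588
  y ← 0.824605 + (0.21/2)·(-0.630444 + (-0.609588)) = 0.694401
y(1.42) ≈ 0.6944

0.6944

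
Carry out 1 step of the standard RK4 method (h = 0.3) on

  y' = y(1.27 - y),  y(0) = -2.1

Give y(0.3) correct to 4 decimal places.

RK4: k1 = f(x_n, y_n); k2 = f(x_n + h/2, y_n + (h/2)·k1); k3 = f(x_n + h/2, y_n + (h/2)·k2); k4 = f(x_n + h, y_n + h·k3); y_{n+1} = y_n + (h/6)·(k1 + 2k2 + 2k3 + k4).
x=0.000000, y=-2.100000:
  k1 = f(0.000000, -2.100000) = -7.077000
  k2 = f(0.150000, -3.161550) = -14.010567
  k3 = f(0.150000, -4.201585) = -22.989330
  k4 = f(0.300000, -8.996799) = -92.368326
  y ← -2.100000 + (0.3/6)·(k1 + 2k2 + 2k3 + k4) = -10.772256
y(0.3) ≈ -10.7723

-10.7723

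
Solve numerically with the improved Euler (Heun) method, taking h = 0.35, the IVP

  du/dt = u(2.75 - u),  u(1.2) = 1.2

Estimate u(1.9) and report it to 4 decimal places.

2.2568

Heun: k1 = f(t_n, u_n); k2 = f(t_n + h, u_n + h·k1); u_{n+1} = u_n + (h/2)·(k1 + k2).
t=1.200000, u=1.200000:
  k1 = f(1.200000, 1.200000) = 1.860000
  k2 = f(1.550000, 1.851000) = 1.664049
  u ← 1.200000 + (0.35/2)·(1.860000 + 1.664049) = 1.816709
t=1.550000, u=1.816709:
  k1 = f(1.550000, 1.816709) = 1.695519
  k2 = f(1.900000, 2.410140) = 0.819110
  u ← 1.816709 + (0.35/2)·(1.695519 + 0.819110) = 2.256769
u(1.9) ≈ 2.2568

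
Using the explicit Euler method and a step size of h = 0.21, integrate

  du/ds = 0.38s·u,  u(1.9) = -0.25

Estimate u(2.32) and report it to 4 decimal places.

-0.3364

Euler: u_{n+1} = u_n + h·f(s_n, u_n).
s=1.900000, u=-0.250000: f=-0.180500 → u ← -0.250000 + 0.21·(-0.180500) = -0.287905
s=2.110000, u=-0.287905: f=-0.230842 → u ← -0.287905 + 0.21·(-0.230842) = -0.336382
u(2.32) ≈ -0.3364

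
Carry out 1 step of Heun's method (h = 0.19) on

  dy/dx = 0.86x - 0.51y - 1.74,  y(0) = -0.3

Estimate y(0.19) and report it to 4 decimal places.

-0.5714

Heun: k1 = f(x_n, y_n); k2 = f(x_n + h, y_n + h·k1); y_{n+1} = y_n + (h/2)·(k1 + k2).
x=0.000000, y=-0.300000:
  k1 = f(0.000000, -0.300000) = -1.587000
  k2 = f(0.190000, -0.601530) = -1.269820
  y ← -0.300000 + (0.19/2)·(-1.587000 + (-1.269820)) = -0.571398
y(0.19) ≈ -0.5714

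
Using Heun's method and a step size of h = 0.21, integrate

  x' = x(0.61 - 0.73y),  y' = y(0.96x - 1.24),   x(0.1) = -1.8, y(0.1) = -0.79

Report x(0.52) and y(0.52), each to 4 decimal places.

-2.6321, -0.2319

Heun on (x,y): k1 = f(s_n, state_n); k2 = f(s_n + h, state_n + h·k1); state_{n+1} = state_n + (h/2)·(k1 + k2).
0.100000: (-1.800000, -0.790000)
  k1 = (-2.136060, 2.344720)
  predictor → (-2.248573, -0.297609)
  k2 = (-1.860142, 1.011462)
  → (-2.219601, -0.437601)
0.310000: (-2.219601, -0.437601)
  k1 = (-2.063005, 1.475073)
  predictor → (-2.652832, -0.127836)
  k2 = (-1.865790, 0.484078)
  → (-2.632125, -0.231890)
(x(0.52), y(0.52)) ≈ (-2.6321, -0.2319)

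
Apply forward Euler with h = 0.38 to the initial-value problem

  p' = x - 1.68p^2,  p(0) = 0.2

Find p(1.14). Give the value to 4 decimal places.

Euler: p_{n+1} = p_n + h·f(x_n, p_n).
x=0.000000, p=0.200000: f=-0.067200 → p ← 0.200000 + 0.38·(-0.067200) = 0.174464
x=0.380000, p=0.174464: f=0.328865 → p ← 0.174464 + 0.38·0.328865 = 0.299433
x=0.760000, p=0.299433: f=0.609371 → p ← 0.299433 + 0.38·0.609371 = 0.530994
p(1.14) ≈ 0.5310

0.5310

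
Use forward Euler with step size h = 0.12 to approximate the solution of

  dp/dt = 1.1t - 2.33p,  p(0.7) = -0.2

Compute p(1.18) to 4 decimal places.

Euler: p_{n+1} = p_n + h·f(t_n, p_n).
t=0.700000, p=-0.200000: f=1.236000 → p ← -0.200000 + 0.12·1.236000 = -0.051680
t=0.820000, p=-0.051680: f=1.022414 → p ← -0.051680 + 0.12·1.022414 = 0.071010
t=0.940000, p=0.071010: f=0.868547 → p ← 0.071010 + 0.12·0.868547 = 0.175235
t=1.060000, p=0.175235: f=0.757701 → p ← 0.175235 + 0.12·0.757701 = 0.266160
p(1.18) ≈ 0.2662

0.2662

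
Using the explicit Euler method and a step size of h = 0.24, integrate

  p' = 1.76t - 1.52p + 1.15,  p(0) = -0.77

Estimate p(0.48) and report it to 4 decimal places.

0.2420

Euler: p_{n+1} = p_n + h·f(t_n, p_n).
t=0.000000, p=-0.770000: f=2.320400 → p ← -0.770000 + 0.24·2.320400 = -0.213104
t=0.240000, p=-0.213104: f=1.896318 → p ← -0.213104 + 0.24·1.896318 = 0.242012
p(0.48) ≈ 0.2420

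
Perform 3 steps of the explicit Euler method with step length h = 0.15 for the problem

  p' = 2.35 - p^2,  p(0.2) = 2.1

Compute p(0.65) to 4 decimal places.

1.6003

Euler: p_{n+1} = p_n + h·f(s_n, p_n).
s=0.200000, p=2.100000: f=-2.060000 → p ← 2.100000 + 0.15·(-2.060000) = 1.791000
s=0.350000, p=1.791000: f=-0.857681 → p ← 1.791000 + 0.15·(-0.857681) = 1.662348
s=0.500000, p=1.662348: f=-0.413400 → p ← 1.662348 + 0.15·(-0.413400) = 1.600338
p(0.65) ≈ 1.6003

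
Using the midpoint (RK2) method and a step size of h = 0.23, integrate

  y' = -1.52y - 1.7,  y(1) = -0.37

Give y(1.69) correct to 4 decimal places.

Midpoint: k1 = f(t_n, y_n); k2 = f(t_n + h/2, y_n + (h/2)·k1); y_{n+1} = y_n + h·k2.
t=1.000000, y=-0.370000:
  k1 = f(1.000000, -0.370000) = -1.137600
  k2 = f(1.115000, -0.500824) = -0.938748
  y ← -0.370000 + 0.23·(-0.938748) = -0.585912
t=1.230000, y=-0.585912:
  k1 = f(1.230000, -0.585912) = -0.809414
  k2 = f(1.345000, -0.678995) = -0.667928
  y ← -0.585912 + 0.23·(-0.667928) = -0.739535
t=1.460000, y=-0.739535:
  k1 = f(1.460000, -0.739535) = -0.575906
  k2 = f(1.575000, -0.805765) = -0.475238
  y ← -0.739535 + 0.23·(-0.475238) = -0.848840
y(1.69) ≈ -0.8488

-0.8488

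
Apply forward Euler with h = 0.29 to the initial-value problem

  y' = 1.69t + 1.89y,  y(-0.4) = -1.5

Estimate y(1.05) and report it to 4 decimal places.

-13.7234

Euler: y_{n+1} = y_n + h·f(t_n, y_n).
t=-0.400000, y=-1.500000: f=-3.511000 → y ← -1.500000 + 0.29·(-3.511000) = -2.518190
t=-0.110000, y=-2.518190: f=-4.945279 → y ← -2.518190 + 0.29·(-4.945279) = -3.952321
t=0.180000, y=-3.952321: f=-7.165687 → y ← -3.952321 + 0.29·(-7.165687) = -6.030370
t=0.470000, y=-6.030370: f=-10.603099 → y ← -6.030370 + 0.29·(-10.603099) = -9.105269
t=0.760000, y=-9.105269: f=-15.924558 → y ← -9.105269 + 0.29·(-15.924558) = -13.723391
y(1.05) ≈ -13.7234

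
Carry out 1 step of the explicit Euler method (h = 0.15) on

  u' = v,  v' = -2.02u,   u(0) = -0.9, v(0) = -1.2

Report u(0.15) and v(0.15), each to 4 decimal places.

Euler on (u,v): u_{n+1} = u_n + h·u', v_{n+1} = v_n + h·v'.
0.000000: (-0.900000, -1.200000); f=(-1.200000, 1.818000) → (-1.080000, -0.927300)
(u(0.15), v(0.15)) ≈ (-1.0800, -0.9273)

-1.0800, -0.9273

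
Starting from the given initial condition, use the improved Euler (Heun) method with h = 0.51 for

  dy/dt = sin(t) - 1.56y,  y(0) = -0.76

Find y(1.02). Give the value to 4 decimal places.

Heun: k1 = f(t_n, y_n); k2 = f(t_n + h, y_n + h·k1); y_{n+1} = y_n + (h/2)·(k1 + k2).
t=0.000000, y=-0.760000:
  k1 = f(0.000000, -0.760000) = 1.185600
  k2 = f(0.510000, -0.155344) = 0.730514
  y ← -0.760000 + (0.51/2)·(1.185600 + 0.730514) = -0.271391
t=0.510000, y=-0.271391:
  k1 = f(0.510000, -0.271391) = 0.911547
  k2 = f(1.020000, 0.193498) = 0.550251
  y ← -0.271391 + (0.51/2)·(0.911547 + 0.550251) = 0.101368
y(1.02) ≈ 0.1014

0.1014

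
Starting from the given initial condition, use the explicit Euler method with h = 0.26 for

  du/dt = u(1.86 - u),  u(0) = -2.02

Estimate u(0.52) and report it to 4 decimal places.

Euler: u_{n+1} = u_n + h·f(t_n, u_n).
t=0.000000, u=-2.020000: f=-7.837600 → u ← -2.020000 + 0.26·(-7.837600) = -4.057776
t=0.260000, u=-4.057776: f=-24.013009 → u ← -4.057776 + 0.26·(-24.013009) = -10.301158
u(0.52) ≈ -10.3012

-10.3012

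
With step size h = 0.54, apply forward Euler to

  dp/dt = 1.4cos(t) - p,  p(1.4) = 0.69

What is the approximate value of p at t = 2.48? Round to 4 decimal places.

-0.0677

Euler: p_{n+1} = p_n + h·f(t_n, p_n).
t=1.400000, p=0.690000: f=-0.452046 → p ← 0.690000 + 0.54·(-0.452046) = 0.445895
t=1.940000, p=0.445895: f=-0.951117 → p ← 0.445895 + 0.54·(-0.951117) = -0.067708
p(2.48) ≈ -0.0677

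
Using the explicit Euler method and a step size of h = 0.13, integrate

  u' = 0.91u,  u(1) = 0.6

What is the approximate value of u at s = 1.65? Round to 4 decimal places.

Euler: u_{n+1} = u_n + h·f(s_n, u_n).
s=1.000000, u=0.600000: f=0.546000 → u ← 0.600000 + 0.13·0.546000 = 0.670980
s=1.130000, u=0.670980: f=0.610592 → u ← 0.670980 + 0.13·0.610592 = 0.750357
s=1.260000, u=0.750357: f=0.682825 → u ← 0.750357 + 0.13·0.682825 = 0.839124
s=1.390000, u=0.839124: f=0.763603 → u ← 0.839124 + 0.13·0.763603 = 0.938393
s=1.520000, u=0.938393: f=0.853937 → u ← 0.938393 + 0.13·0.853937 = 1.049404
u(1.65) ≈ 1.0494

1.0494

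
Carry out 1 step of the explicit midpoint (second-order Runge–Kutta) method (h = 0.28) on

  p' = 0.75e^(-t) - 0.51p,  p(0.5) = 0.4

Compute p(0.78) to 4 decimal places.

Midpoint: k1 = f(t_n, p_n); k2 = f(t_n + h/2, p_n + (h/2)·k1); p_{n+1} = p_n + h·k2.
t=0.500000, p=0.400000:
  k1 = f(0.500000, 0.400000) = 0.250898
  k2 = f(0.640000, 0.435126) = 0.173555
  p ← 0.400000 + 0.28·0.173555 = 0.448595
p(0.78) ≈ 0.4486

0.4486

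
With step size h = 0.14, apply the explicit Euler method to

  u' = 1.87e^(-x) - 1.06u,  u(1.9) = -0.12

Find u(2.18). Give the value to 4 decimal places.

Euler: u_{n+1} = u_n + h·f(x_n, u_n).
x=1.900000, u=-0.120000: f=0.406893 → u ← -0.120000 + 0.14·0.406893 = -0.063035
x=2.040000, u=-0.063035: f=0.309971 → u ← -0.063035 + 0.14·0.309971 = -0.019639
u(2.18) ≈ -0.0196

-0.0196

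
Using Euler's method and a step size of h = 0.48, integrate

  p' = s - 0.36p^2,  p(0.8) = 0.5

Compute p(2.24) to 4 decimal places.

Euler: p_{n+1} = p_n + h·f(s_n, p_n).
s=0.800000, p=0.500000: f=0.710000 → p ← 0.500000 + 0.48·0.710000 = 0.840800
s=1.280000, p=0.840800: f=1.025500 → p ← 0.840800 + 0.48·1.025500 = 1.333040
s=1.760000, p=1.333040: f=1.120282 → p ← 1.333040 + 0.48·1.120282 = 1.870775
p(2.24) ≈ 1.8708

1.8708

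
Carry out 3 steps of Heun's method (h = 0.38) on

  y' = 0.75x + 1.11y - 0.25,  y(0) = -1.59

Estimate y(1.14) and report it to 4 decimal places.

Heun: k1 = f(x_n, y_n); k2 = f(x_n + h, y_n + h·k1); y_{n+1} = y_n + (h/2)·(k1 + k2).
x=0.000000, y=-1.590000:
  k1 = f(0.000000, -1.590000) = -2.014900
  k2 = f(0.380000, -2.355662) = -2.579785
  y ← -1.590000 + (0.38/2)·(-2.014900 + (-2.579785)) = -2.462990
x=0.380000, y=-2.462990:
  k1 = f(0.380000, -2.462990) = -2.698919
  k2 = f(0.760000, -3.488579) = -3.552323
  y ← -2.462990 + (0.38/2)·(-2.698919 + (-3.552323)) = -3.650726
x=0.760000, y=-3.650726:
  k1 = f(0.760000, -3.650726) = -3.732306
  k2 = f(1.140000, -5.069002) = -5.021593
  y ← -3.650726 + (0.38/2)·(-3.732306 + (-5.021593)) = -5.313967
y(1.14) ≈ -5.3140

-5.3140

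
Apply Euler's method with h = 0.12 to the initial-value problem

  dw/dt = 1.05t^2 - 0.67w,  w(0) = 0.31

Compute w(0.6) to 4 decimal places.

0.2555

Euler: w_{n+1} = w_n + h·f(t_n, w_n).
t=0.000000, w=0.310000: f=-0.207700 → w ← 0.310000 + 0.12·(-0.207700) = 0.285076
t=0.120000, w=0.285076: f=-0.175881 → w ← 0.285076 + 0.12·(-0.175881) = 0.263970
t=0.240000, w=0.263970: f=-0.116380 → w ← 0.263970 + 0.12·(-0.116380) = 0.250005
t=0.360000, w=0.250005: f=-0.031423 → w ← 0.250005 + 0.12·(-0.031423) = 0.246234
t=0.480000, w=0.246234: f=0.076943 → w ← 0.246234 + 0.12·0.076943 = 0.255467
w(0.6) ≈ 0.2555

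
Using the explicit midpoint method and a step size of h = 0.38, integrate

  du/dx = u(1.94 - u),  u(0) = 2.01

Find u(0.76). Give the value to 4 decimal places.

1.9600

Midpoint: k1 = f(x_n, u_n); k2 = f(x_n + h/2, u_n + (h/2)·k1); u_{n+1} = u_n + h·k2.
x=0.000000, u=2.010000:
  k1 = f(0.000000, 2.010000) = -0.140700
  k2 = f(0.190000, 1.983267) = -0.085810
  u ← 2.010000 + 0.38·(-0.085810) = 1.977392
x=0.380000, u=1.977392:
  k1 = f(0.380000, 1.977392) = -0.073939
  k2 = f(0.570000, 1.963344) = -0.045832
  u ← 1.977392 + 0.38·(-0.045832) = 1.959976
u(0.76) ≈ 1.9600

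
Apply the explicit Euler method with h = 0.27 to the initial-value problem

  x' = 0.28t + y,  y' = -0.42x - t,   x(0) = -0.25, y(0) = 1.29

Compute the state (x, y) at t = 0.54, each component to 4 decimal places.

Euler on (x,y): x_{n+1} = x_n + h·x', y_{n+1} = y_n + h·y'.
0.000000: (-0.250000, 1.290000); f=(1.290000, 0.105000) → (0.098300, 1.318350)
0.270000: (0.098300, 1.318350); f=(1.393950, -0.311286) → (0.474667, 1.234303)
(x(0.54), y(0.54)) ≈ (0.4747, 1.2343)

0.4747, 1.2343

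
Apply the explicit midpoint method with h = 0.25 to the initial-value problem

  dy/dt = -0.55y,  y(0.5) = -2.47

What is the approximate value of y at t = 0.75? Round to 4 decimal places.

-2.1537

Midpoint: k1 = f(t_n, y_n); k2 = f(t_n + h/2, y_n + (h/2)·k1); y_{n+1} = y_n + h·k2.
t=0.500000, y=-2.470000:
  k1 = f(0.500000, -2.470000) = 1.358500
  k2 = f(0.625000, -2.300188) = 1.265103
  y ← -2.470000 + 0.25·1.265103 = -2.153724
y(0.75) ≈ -2.1537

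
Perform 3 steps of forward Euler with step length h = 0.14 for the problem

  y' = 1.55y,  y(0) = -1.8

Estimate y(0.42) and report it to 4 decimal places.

-3.2445

Euler: y_{n+1} = y_n + h·f(x_n, y_n).
x=0.000000, y=-1.800000: f=-2.790000 → y ← -1.800000 + 0.14·(-2.790000) = -2.190600
x=0.140000, y=-2.190600: f=-3.395430 → y ← -2.190600 + 0.14·(-3.395430) = -2.665960
x=0.280000, y=-2.665960: f=-4.132238 → y ← -2.665960 + 0.14·(-4.132238) = -3.244474
y(0.42) ≈ -3.2445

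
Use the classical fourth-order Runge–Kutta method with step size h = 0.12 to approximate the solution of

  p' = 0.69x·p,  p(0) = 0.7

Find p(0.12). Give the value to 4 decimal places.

0.7035

RK4: k1 = f(x_n, p_n); k2 = f(x_n + h/2, p_n + (h/2)·k1); k3 = f(x_n + h/2, p_n + (h/2)·k2); k4 = f(x_n + h, p_n + h·k3); p_{n+1} = p_n + (h/6)·(k1 + 2k2 + 2k3 + k4).
x=0.000000, p=0.700000:
  k1 = f(0.000000, 0.700000) = 0.000000
  k2 = f(0.060000, 0.700000) = 0.028980
  k3 = f(0.060000, 0.701739) = 0.029052
  k4 = f(0.120000, 0.703486) = 0.058249
  p ← 0.700000 + (0.12/6)·(k1 + 2k2 + 2k3 + k4) = 0.703486
p(0.12) ≈ 0.7035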